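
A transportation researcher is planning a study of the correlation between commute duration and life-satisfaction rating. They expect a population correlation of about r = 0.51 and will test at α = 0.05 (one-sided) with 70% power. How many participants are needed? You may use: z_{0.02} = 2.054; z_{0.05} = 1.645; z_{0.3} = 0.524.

Fisher's z: C = ½·ln((1+r)/(1−r)) = ½·ln(3.0816) = 0.5627.
n = ((z_{α} + z_β)/C)² + 3.
(1.645 + 0.524) / 0.5627 = 2.169 / 0.5627 = 3.855.
n = 3.855² + 3 = 14.86 + 3 = 17.9.
Round up.

n = 18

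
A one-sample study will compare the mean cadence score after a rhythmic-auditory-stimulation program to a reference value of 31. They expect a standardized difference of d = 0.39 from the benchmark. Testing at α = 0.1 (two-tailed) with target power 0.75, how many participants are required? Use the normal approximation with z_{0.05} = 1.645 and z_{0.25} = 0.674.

n = 36

For a one-sample test: n = ((z_{α/2} + z_β) / d)².
z_{α/2} + z_β = 1.645 + 0.674 = 2.319.
n = (2.319 / 0.39)² = 5.946² = 35.36.
Round up.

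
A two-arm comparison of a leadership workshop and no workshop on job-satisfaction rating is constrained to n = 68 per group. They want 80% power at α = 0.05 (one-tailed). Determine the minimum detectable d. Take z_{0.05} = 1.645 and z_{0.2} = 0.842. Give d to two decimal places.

d_min ≈ 0.43

For two independent groups of n = 68 each: d_min = (z_{α} + z_β)·√(2/n).
z-sum = 1.645 + 0.842 = 2.487.
d_min = 2.487 × √(2/68) = 2.487 × 0.1715 = 0.427.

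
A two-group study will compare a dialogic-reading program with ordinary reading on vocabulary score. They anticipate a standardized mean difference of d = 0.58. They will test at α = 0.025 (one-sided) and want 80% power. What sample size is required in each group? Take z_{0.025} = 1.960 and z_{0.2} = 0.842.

For two independent groups with equal n: n = 2·((z_{α} + z_β) / d)².
z_{α} + z_β = 1.960 + 0.842 = 2.802.
n = 2 × (2.802 / 0.58)² = 2 × 4.831² = 2 × 23.34 = 46.7.
Round up to the next whole participant.

n = 47 per group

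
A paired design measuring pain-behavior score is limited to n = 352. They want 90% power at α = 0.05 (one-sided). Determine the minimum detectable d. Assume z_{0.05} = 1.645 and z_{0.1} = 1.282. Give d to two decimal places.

For a single sample (or paired design) of n = 352: d_min = (z_{α} + z_β)/√n.
z-sum = 1.645 + 1.282 = 2.927.
d_min = 2.927 / √352 = 2.927 / 18.762 = 0.156.

d_min ≈ 0.16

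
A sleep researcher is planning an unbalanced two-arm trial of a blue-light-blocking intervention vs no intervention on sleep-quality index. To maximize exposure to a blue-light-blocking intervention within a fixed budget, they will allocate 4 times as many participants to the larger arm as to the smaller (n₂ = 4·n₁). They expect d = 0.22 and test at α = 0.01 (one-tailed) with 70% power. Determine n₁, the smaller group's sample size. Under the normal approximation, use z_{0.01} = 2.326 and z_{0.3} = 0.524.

n₁ = 210

With allocation ratio k = n₂/n₁ = 4, Var(x̄₁−x̄₂) = σ²(1/n₁ + 1/(k·n₁)) = σ²·(k+1)/(k·n₁).
So n₁ = (1 + 1/k)·((z_{α} + z_β)/d)² = 1.250 × (2.850/0.22)².
n₁ = 1.250 × 167.82 = 209.8.
Round up: n₁ = 210, giving n₂ = 4 × 210 = 840.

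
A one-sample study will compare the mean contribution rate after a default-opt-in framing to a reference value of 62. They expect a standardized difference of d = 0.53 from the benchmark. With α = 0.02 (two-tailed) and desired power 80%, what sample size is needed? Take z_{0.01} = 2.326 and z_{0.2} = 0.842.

n = 36

For a one-sample test: n = ((z_{α/2} + z_β) / d)².
z_{α/2} + z_β = 2.326 + 0.842 = 3.168.
n = (3.168 / 0.53)² = 5.977² = 35.73.
Round up.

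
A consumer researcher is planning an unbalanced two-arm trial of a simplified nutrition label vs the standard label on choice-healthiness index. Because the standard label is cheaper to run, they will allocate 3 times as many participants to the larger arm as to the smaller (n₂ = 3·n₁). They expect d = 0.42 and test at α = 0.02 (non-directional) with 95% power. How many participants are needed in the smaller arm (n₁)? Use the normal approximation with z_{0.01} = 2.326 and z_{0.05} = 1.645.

With allocation ratio k = n₂/n₁ = 3, Var(x̄₁−x̄₂) = σ²(1/n₁ + 1/(k·n₁)) = σ²·(k+1)/(k·n₁).
So n₁ = (1 + 1/k)·((z_{α/2} + z_β)/d)² = 1.333 × (3.971/0.42)².
n₁ = 1.333 × 89.39 = 119.2.
Round up: n₁ = 120, giving n₂ = 3 × 120 = 360.

n₁ = 120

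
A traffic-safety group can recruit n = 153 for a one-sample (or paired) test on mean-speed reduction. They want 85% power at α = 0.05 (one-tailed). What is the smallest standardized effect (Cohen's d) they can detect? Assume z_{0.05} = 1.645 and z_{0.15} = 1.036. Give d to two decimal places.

d_min ≈ 0.22

For a single sample (or paired design) of n = 153: d_min = (z_{α} + z_β)/√n.
z-sum = 1.645 + 1.036 = 2.681.
d_min = 2.681 / √153 = 2.681 / 12.369 = 0.217.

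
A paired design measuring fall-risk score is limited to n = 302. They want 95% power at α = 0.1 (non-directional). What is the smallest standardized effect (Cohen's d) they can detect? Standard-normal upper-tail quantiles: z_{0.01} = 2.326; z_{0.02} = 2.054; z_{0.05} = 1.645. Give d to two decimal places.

d_min ≈ 0.19

For a single sample (or paired design) of n = 302: d_min = (z_{α/2} + z_β)/√n.
z-sum = 1.645 + 1.645 = 3.290.
d_min = 3.290 / √302 = 3.290 / 17.378 = 0.189.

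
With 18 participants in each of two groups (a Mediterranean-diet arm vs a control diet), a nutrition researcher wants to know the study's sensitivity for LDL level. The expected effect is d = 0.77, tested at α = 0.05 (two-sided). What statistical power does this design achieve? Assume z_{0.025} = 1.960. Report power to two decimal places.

power ≈ 0.64

For two equal groups, power = Φ(d·√(n/2) − z_{α/2}).
d·√(n/2) = 0.77 × √(18/2) = 0.77 × 3.000 = 2.310.
z_β = 2.310 − 1.960 = 0.350.
Power = Φ(0.350) = 0.637.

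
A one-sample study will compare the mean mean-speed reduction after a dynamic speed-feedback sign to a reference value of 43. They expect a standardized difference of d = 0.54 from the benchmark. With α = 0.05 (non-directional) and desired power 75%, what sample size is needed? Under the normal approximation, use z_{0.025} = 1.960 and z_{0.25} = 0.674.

n = 24

For a one-sample test: n = ((z_{α/2} + z_β) / d)².
z_{α/2} + z_β = 1.960 + 0.674 = 2.634.
n = (2.634 / 0.54)² = 4.878² = 23.79.
Round up.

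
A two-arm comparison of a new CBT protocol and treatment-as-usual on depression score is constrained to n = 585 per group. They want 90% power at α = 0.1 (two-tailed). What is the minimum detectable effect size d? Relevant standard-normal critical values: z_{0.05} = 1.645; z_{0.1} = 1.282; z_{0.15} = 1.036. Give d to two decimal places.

d_min ≈ 0.17

For two independent groups of n = 585 each: d_min = (z_{α/2} + z_β)·√(2/n).
z-sum = 1.645 + 1.282 = 2.927.
d_min = 2.927 × √(2/585) = 2.927 × 0.0585 = 0.171.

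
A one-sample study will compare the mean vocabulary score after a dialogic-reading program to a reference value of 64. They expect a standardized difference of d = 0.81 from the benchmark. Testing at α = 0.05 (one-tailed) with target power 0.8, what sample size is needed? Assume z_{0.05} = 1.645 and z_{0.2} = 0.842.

For a one-sample test: n = ((z_{α} + z_β) / d)².
z_{α} + z_β = 1.645 + 0.842 = 2.487.
n = (2.487 / 0.81)² = 3.070² = 9.43.
Round up.

n = 10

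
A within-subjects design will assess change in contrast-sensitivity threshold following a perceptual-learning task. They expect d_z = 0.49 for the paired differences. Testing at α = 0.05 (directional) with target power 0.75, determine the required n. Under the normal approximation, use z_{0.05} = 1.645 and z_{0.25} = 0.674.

n = 23 pairs

For a paired (one-sample on differences) test: n = ((z_{α} + z_β) / d)².
z_{α} + z_β = 1.645 + 0.674 = 2.319.
n = (2.319 / 0.49)² = 4.733² = 22.40.
Round up.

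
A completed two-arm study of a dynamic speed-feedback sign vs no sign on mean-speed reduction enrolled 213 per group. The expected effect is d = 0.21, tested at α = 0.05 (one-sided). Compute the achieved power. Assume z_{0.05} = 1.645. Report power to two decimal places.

power ≈ 0.70

For two equal groups, power = Φ(d·√(n/2) − z_{α}).
d·√(n/2) = 0.21 × √(213/2) = 0.21 × 10.320 = 2.167.
z_β = 2.167 − 1.645 = 0.522.
Power = Φ(0.522) = 0.699.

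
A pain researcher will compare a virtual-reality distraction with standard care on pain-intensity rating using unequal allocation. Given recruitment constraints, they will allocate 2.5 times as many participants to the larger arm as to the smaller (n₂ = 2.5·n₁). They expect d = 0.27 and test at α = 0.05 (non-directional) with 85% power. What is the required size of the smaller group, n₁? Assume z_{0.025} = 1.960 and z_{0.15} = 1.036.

With allocation ratio k = n₂/n₁ = 2.5, Var(x̄₁−x̄₂) = σ²(1/n₁ + 1/(k·n₁)) = σ²·(k+1)/(k·n₁).
So n₁ = (1 + 1/k)·((z_{α/2} + z_β)/d)² = 1.400 × (2.996/0.27)².
n₁ = 1.400 × 123.13 = 172.4.
Round up: n₁ = 173, giving n₂ = ⌈2.5 × 173⌉ = ⌈432.5⌉ = 433.

n₁ = 173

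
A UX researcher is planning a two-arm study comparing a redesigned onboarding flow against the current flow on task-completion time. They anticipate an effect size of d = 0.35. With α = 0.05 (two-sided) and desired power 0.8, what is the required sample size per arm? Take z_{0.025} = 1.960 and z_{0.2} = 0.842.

For two independent groups with equal n: n = 2·((z_{α/2} + z_β) / d)².
z_{α/2} + z_β = 1.960 + 0.842 = 2.802.
n = 2 × (2.802 / 0.35)² = 2 × 8.006² = 2 × 64.09 = 128.2.
Round up to the next whole participant.

n = 129 per group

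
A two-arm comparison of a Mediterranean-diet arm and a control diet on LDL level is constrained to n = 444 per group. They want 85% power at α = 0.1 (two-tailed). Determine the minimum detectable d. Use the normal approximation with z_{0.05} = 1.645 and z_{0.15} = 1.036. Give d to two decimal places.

d_min ≈ 0.18

For two independent groups of n = 444 each: d_min = (z_{α/2} + z_β)·√(2/n).
z-sum = 1.645 + 1.036 = 2.681.
d_min = 2.681 × √(2/444) = 2.681 × 0.0671 = 0.180.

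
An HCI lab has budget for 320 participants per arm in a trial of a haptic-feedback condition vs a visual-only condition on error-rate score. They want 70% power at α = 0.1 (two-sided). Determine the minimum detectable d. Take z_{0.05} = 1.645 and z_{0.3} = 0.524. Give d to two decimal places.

d_min ≈ 0.17

For two independent groups of n = 320 each: d_min = (z_{α/2} + z_β)·√(2/n).
z-sum = 1.645 + 0.524 = 2.169.
d_min = 2.169 × √(2/320) = 2.169 × 0.0791 = 0.171.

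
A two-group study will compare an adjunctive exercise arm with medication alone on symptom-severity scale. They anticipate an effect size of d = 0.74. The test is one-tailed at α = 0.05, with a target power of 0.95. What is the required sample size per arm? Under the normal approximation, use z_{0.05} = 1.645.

n = 40 per group

For two independent groups with equal n: n = 2·((z_{α} + z_β) / d)².
z_{α} + z_β = 1.645 + 1.645 = 3.290.
n = 2 × (3.290 / 0.74)² = 2 × 4.446² = 2 × 19.77 = 39.5.
Round up to the next whole participant.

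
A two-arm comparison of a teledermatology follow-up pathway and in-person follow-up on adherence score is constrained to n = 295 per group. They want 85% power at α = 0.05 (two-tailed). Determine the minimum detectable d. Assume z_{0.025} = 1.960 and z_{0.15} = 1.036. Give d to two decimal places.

d_min ≈ 0.25

For two independent groups of n = 295 each: d_min = (z_{α/2} + z_β)·√(2/n).
z-sum = 1.960 + 1.036 = 2.996.
d_min = 2.996 × √(2/295) = 2.996 × 0.0823 = 0.247.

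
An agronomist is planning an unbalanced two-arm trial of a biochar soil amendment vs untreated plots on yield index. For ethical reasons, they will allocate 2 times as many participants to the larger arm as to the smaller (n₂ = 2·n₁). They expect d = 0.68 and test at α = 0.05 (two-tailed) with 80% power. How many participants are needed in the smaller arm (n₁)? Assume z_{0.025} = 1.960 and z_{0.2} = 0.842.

n₁ = 26

With allocation ratio k = n₂/n₁ = 2, Var(x̄₁−x̄₂) = σ²(1/n₁ + 1/(k·n₁)) = σ²·(k+1)/(k·n₁).
So n₁ = (1 + 1/k)·((z_{α/2} + z_β)/d)² = 1.500 × (2.802/0.68)².
n₁ = 1.500 × 16.98 = 25.5.
Round up: n₁ = 26, giving n₂ = 2 × 26 = 52.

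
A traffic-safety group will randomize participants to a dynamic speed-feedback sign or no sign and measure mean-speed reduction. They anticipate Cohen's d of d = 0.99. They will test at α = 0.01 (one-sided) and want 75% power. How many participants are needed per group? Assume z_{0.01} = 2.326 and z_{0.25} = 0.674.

For two independent groups with equal n: n = 2·((z_{α} + z_β) / d)².
z_{α} + z_β = 2.326 + 0.674 = 3.000.
n = 2 × (3.000 / 0.99)² = 2 × 3.030² = 2 × 9.18 = 18.4.
Round up to the next whole participant.

n = 19 per group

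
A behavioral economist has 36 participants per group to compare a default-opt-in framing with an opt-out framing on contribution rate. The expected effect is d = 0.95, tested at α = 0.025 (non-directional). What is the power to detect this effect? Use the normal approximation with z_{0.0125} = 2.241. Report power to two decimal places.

power ≈ 0.96

For two equal groups, power = Φ(d·√(n/2) − z_{α/2}).
d·√(n/2) = 0.95 × √(36/2) = 0.95 × 4.243 = 4.031.
z_β = 4.031 − 2.241 = 1.790.
Power = Φ(1.790) = 0.963.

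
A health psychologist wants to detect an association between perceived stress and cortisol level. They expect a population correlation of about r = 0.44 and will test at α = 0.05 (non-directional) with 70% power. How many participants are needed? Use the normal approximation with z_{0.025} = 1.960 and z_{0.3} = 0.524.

Fisher's z: C = ½·ln((1+r)/(1−r)) = ½·ln(2.5714) = 0.4722.
n = ((z_{α/2} + z_β)/C)² + 3.
(1.960 + 0.524) / 0.4722 = 2.484 / 0.4722 = 5.260.
n = 5.260² + 3 = 27.67 + 3 = 30.7.
Round up.

n = 31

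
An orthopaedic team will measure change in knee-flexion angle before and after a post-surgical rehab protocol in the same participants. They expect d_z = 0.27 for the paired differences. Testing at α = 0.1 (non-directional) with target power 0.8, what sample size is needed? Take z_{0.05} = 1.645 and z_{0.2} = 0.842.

n = 85 pairs

For a paired (one-sample on differences) test: n = ((z_{α/2} + z_β) / d)².
z_{α/2} + z_β = 1.645 + 0.842 = 2.487.
n = (2.487 / 0.27)² = 9.211² = 84.84.
Round up.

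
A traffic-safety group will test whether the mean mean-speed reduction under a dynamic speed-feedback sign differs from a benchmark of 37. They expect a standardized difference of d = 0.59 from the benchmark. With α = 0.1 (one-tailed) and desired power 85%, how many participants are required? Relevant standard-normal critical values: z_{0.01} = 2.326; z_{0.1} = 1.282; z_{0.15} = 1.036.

n = 16

For a one-sample test: n = ((z_{α} + z_β) / d)².
z_{α} + z_β = 1.282 + 1.036 = 2.318.
n = (2.318 / 0.59)² = 3.929² = 15.44.
Round up.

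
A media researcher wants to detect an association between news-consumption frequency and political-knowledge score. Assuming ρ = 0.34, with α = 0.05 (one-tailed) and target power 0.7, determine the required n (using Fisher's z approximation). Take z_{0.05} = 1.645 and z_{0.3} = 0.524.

n = 41

Fisher's z: C = ½·ln((1+r)/(1−r)) = ½·ln(2.0303) = 0.3541.
n = ((z_{α} + z_β)/C)² + 3.
(1.645 + 0.524) / 0.3541 = 2.169 / 0.3541 = 6.125.
n = 6.125² + 3 = 37.52 + 3 = 40.5.
Round up.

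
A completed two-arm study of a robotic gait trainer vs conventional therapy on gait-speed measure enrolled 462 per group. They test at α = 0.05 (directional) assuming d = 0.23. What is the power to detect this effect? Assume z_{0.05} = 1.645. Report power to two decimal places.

power ≈ 0.97

For two equal groups, power = Φ(d·√(n/2) − z_{α}).
d·√(n/2) = 0.23 × √(462/2) = 0.23 × 15.199 = 3.496.
z_β = 3.496 − 1.645 = 1.851.
Power = Φ(1.851) = 0.968.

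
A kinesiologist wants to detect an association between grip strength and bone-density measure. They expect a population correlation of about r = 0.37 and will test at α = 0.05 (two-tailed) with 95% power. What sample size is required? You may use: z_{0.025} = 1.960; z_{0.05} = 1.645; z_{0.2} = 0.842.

n = 90

Fisher's z: C = ½·ln((1+r)/(1−r)) = ½·ln(2.1746) = 0.3884.
n = ((z_{α/2} + z_β)/C)² + 3.
(1.960 + 1.645) / 0.3884 = 3.605 / 0.3884 = 9.282.
n = 9.282² + 3 = 86.15 + 3 = 89.1.
Round up.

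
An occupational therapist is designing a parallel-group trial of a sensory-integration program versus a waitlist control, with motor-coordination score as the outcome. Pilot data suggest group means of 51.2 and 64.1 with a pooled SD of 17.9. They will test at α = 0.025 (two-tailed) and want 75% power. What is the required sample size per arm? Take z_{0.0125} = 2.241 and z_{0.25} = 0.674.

Cohen's d = |M₁ − M₂| / SD_pooled = |51.2 − 64.1| / 17.9 = 12.9 / 17.9 = 0.721.
For two independent groups with equal n: n = 2·((z_{α/2} + z_β) / d)².
z_{α/2} + z_β = 2.241 + 0.674 = 2.915.
n = 2 × (2.915 / 0.721)² = 2 × 4.043² = 2 × 16.35 = 32.7.
Round up to the next whole participant.

n = 33 per group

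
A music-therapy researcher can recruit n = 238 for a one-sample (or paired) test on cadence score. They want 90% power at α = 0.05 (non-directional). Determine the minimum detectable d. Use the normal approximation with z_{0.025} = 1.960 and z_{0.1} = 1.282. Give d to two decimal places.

For a single sample (or paired design) of n = 238: d_min = (z_{α/2} + z_β)/√n.
z-sum = 1.960 + 1.282 = 3.242.
d_min = 3.242 / √238 = 3.242 / 15.427 = 0.210.

d_min ≈ 0.21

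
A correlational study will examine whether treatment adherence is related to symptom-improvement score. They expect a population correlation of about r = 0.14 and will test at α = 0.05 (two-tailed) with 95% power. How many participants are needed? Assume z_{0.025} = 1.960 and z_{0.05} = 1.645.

Fisher's z: C = ½·ln((1+r)/(1−r)) = ½·ln(1.3256) = 0.1409.
n = ((z_{α/2} + z_β)/C)² + 3.
(1.960 + 1.645) / 0.1409 = 3.605 / 0.1409 = 25.586.
n = 25.586² + 3 = 654.62 + 3 = 657.6.
Round up.

n = 658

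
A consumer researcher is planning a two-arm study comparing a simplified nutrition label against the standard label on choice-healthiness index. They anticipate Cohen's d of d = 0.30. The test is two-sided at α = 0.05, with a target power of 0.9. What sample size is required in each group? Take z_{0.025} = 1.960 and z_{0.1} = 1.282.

For two independent groups with equal n: n = 2·((z_{α/2} + z_β) / d)².
z_{α/2} + z_β = 1.960 + 1.282 = 3.242.
n = 2 × (3.242 / 0.30)² = 2 × 10.807² = 2 × 116.78 = 233.6.
Round up to the next whole participant.

n = 234 per group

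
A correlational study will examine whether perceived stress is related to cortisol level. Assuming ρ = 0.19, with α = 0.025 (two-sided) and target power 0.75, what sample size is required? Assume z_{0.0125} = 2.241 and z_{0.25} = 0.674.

Fisher's z: C = ½·ln((1+r)/(1−r)) = ½·ln(1.4691) = 0.1923.
n = ((z_{α/2} + z_β)/C)² + 3.
(2.241 + 0.674) / 0.1923 = 2.915 / 0.1923 = 15.159.
n = 15.159² + 3 = 229.78 + 3 = 232.8.
Round up.

n = 233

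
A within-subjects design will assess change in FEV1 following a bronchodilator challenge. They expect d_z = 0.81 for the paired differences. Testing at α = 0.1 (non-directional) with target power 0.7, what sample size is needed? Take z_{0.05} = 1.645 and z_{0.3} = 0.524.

n = 8 pairs

For a paired (one-sample on differences) test: n = ((z_{α/2} + z_β) / d)².
z_{α/2} + z_β = 1.645 + 0.524 = 2.169.
n = (2.169 / 0.81)² = 2.678² = 7.17.
Round up.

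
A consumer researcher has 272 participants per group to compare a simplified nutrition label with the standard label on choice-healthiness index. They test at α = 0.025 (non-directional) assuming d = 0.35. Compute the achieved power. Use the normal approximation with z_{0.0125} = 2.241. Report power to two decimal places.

For two equal groups, power = Φ(d·√(n/2) − z_{α/2}).
d·√(n/2) = 0.35 × √(272/2) = 0.35 × 11.662 = 4.082.
z_β = 4.082 − 2.241 = 1.841.
Power = Φ(1.841) = 0.967.

power ≈ 0.97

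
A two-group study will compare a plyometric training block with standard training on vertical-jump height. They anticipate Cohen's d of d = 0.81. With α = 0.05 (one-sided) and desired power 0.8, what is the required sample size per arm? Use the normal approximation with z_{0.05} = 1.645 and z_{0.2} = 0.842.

For two independent groups with equal n: n = 2·((z_{α} + z_β) / d)².
z_{α} + z_β = 1.645 + 0.842 = 2.487.
n = 2 × (2.487 / 0.81)² = 2 × 3.070² = 2 × 9.43 = 18.9.
Round up to the next whole participant.

n = 19 per group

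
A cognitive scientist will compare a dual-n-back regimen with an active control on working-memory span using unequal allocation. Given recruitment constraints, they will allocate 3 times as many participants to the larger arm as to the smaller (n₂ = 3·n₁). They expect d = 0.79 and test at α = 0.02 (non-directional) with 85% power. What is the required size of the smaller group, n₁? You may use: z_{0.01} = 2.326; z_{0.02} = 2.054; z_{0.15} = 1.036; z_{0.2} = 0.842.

n₁ = 25

With allocation ratio k = n₂/n₁ = 3, Var(x̄₁−x̄₂) = σ²(1/n₁ + 1/(k·n₁)) = σ²·(k+1)/(k·n₁).
So n₁ = (1 + 1/k)·((z_{α/2} + z_β)/d)² = 1.333 × (3.362/0.79)².
n₁ = 1.333 × 18.11 = 24.1.
Round up: n₁ = 25, giving n₂ = 3 × 25 = 75.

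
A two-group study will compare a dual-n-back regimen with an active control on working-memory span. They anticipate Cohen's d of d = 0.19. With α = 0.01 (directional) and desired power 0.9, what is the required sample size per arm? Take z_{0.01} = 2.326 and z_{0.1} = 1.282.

For two independent groups with equal n: n = 2·((z_{α} + z_β) / d)².
z_{α} + z_β = 2.326 + 1.282 = 3.608.
n = 2 × (3.608 / 0.19)² = 2 × 18.989² = 2 × 360.60 = 721.2.
Round up to the next whole participant.

n = 722 per group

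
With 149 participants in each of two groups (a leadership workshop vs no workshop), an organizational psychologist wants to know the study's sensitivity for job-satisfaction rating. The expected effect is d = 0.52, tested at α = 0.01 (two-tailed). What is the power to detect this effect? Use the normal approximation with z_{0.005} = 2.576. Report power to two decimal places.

For two equal groups, power = Φ(d·√(n/2) − z_{α/2}).
d·√(n/2) = 0.52 × √(149/2) = 0.52 × 8.631 = 4.488.
z_β = 4.488 − 2.576 = 1.912.
Power = Φ(1.912) = 0.972.

power ≈ 0.97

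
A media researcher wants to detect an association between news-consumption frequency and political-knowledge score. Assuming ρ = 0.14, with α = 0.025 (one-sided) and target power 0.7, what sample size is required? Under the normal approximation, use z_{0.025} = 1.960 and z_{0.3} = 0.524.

Fisher's z: C = ½·ln((1+r)/(1−r)) = ½·ln(1.3256) = 0.1409.
n = ((z_{α} + z_β)/C)² + 3.
(1.960 + 0.524) / 0.1409 = 2.484 / 0.1409 = 17.630.
n = 17.630² + 3 = 310.80 + 3 = 313.8.
Round up.

n = 314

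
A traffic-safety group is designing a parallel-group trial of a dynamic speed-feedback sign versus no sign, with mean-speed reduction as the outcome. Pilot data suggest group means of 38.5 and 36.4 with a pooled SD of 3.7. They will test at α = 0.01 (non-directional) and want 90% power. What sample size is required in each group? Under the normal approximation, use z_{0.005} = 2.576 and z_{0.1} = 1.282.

Cohen's d = |M₁ − M₂| / SD_pooled = |38.5 − 36.4| / 3.7 = 2.1 / 3.7 = 0.568.
For two independent groups with equal n: n = 2·((z_{α/2} + z_β) / d)².
z_{α/2} + z_β = 2.576 + 1.282 = 3.858.
n = 2 × (3.858 / 0.568)² = 2 × 6.792² = 2 × 46.13 = 92.3.
Round up to the next whole participant.

n = 93 per group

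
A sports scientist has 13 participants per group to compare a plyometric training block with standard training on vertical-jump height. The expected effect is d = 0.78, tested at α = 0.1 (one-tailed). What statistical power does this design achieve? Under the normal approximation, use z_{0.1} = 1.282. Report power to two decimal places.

power ≈ 0.76

For two equal groups, power = Φ(d·√(n/2) − z_{α}).
d·√(n/2) = 0.78 × √(13/2) = 0.78 × 2.550 = 1.989.
z_β = 1.989 − 1.282 = 0.707.
Power = Φ(0.707) = 0.760.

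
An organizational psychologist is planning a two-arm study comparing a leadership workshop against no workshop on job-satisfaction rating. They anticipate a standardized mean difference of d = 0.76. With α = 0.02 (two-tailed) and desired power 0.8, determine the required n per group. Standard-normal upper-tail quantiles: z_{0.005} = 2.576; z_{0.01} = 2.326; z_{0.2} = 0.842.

n = 35 per group

For two independent groups with equal n: n = 2·((z_{α/2} + z_β) / d)².
z_{α/2} + z_β = 2.326 + 0.842 = 3.168.
n = 2 × (3.168 / 0.76)² = 2 × 4.168² = 2 × 17.38 = 34.8.
Round up to the next whole participant.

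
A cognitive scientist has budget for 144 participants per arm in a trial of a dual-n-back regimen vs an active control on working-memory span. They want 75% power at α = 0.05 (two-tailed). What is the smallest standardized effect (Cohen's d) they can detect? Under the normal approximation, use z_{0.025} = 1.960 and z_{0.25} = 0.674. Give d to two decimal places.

d_min ≈ 0.31

For two independent groups of n = 144 each: d_min = (z_{α/2} + z_β)·√(2/n).
z-sum = 1.960 + 0.674 = 2.634.
d_min = 2.634 × √(2/144) = 2.634 × 0.1179 = 0.310.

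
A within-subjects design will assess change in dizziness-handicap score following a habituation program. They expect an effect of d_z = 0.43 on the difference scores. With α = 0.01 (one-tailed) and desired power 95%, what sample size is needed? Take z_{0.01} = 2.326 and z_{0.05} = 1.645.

n = 86 pairs

For a paired (one-sample on differences) test: n = ((z_{α} + z_β) / d)².
z_{α} + z_β = 2.326 + 1.645 = 3.971.
n = (3.971 / 0.43)² = 9.235² = 85.28.
Round up.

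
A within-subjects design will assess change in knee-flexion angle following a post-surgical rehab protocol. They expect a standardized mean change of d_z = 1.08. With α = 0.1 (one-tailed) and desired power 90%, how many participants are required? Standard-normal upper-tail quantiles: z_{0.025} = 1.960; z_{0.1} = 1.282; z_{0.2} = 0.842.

n = 6 pairs

For a paired (one-sample on differences) test: n = ((z_{α} + z_β) / d)².
z_{α} + z_β = 1.282 + 1.282 = 2.564.
n = (2.564 / 1.08)² = 2.374² = 5.64.
Round up.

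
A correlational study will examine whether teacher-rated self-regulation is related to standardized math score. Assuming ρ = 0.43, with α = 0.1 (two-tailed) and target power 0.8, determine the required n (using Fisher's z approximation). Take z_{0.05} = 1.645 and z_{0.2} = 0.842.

Fisher's z: C = ½·ln((1+r)/(1−r)) = ½·ln(2.5088) = 0.4599.
n = ((z_{α/2} + z_β)/C)² + 3.
(1.645 + 0.842) / 0.4599 = 2.487 / 0.4599 = 5.408.
n = 5.408² + 3 = 29.24 + 3 = 32.2.
Round up.

n = 33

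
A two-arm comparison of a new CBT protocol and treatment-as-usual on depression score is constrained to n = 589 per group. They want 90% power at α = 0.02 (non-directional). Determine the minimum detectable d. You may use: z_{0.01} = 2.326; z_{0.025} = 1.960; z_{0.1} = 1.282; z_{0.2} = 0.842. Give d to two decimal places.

d_min ≈ 0.21

For two independent groups of n = 589 each: d_min = (z_{α/2} + z_β)·√(2/n).
z-sum = 2.326 + 1.282 = 3.608.
d_min = 3.608 × √(2/589) = 3.608 × 0.0583 = 0.210.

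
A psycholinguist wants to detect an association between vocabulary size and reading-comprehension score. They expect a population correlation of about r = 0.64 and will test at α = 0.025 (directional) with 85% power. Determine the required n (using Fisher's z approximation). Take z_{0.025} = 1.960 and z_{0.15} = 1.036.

n = 19

Fisher's z: C = ½·ln((1+r)/(1−r)) = ½·ln(4.5556) = 0.7582.
n = ((z_{α} + z_β)/C)² + 3.
(1.960 + 1.036) / 0.7582 = 2.996 / 0.7582 = 3.951.
n = 3.951² + 3 = 15.61 + 3 = 18.6.
Round up.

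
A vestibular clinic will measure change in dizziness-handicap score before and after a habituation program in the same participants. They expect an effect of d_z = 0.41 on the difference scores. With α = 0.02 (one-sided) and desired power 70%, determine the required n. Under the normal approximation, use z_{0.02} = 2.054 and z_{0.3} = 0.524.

For a paired (one-sample on differences) test: n = ((z_{α} + z_β) / d)².
z_{α} + z_β = 2.054 + 0.524 = 2.578.
n = (2.578 / 0.41)² = 6.288² = 39.54.
Round up.

n = 40 pairs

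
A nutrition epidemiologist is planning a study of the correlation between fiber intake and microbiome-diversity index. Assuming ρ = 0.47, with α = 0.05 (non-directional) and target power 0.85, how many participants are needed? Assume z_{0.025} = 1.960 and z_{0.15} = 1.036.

Fisher's z: C = ½·ln((1+r)/(1−r)) = ½·ln(2.7736) = 0.5101.
n = ((z_{α/2} + z_β)/C)² + 3.
(1.960 + 1.036) / 0.5101 = 2.996 / 0.5101 = 5.873.
n = 5.873² + 3 = 34.50 + 3 = 37.5.
Round up.

n = 38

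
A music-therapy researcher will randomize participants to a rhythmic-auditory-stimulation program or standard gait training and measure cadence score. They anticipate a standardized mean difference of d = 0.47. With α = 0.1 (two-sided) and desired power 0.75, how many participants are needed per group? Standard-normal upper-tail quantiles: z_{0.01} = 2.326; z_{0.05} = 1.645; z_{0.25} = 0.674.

For two independent groups with equal n: n = 2·((z_{α/2} + z_β) / d)².
z_{α/2} + z_β = 1.645 + 0.674 = 2.319.
n = 2 × (2.319 / 0.47)² = 2 × 4.934² = 2 × 24.34 = 48.7.
Round up to the next whole participant.

n = 49 per group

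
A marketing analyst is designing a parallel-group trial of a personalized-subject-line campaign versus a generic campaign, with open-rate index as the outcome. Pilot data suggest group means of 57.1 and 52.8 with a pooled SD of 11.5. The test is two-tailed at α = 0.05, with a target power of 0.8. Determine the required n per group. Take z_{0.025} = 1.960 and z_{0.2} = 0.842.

n = 113 per group

Cohen's d = |M₁ − M₂| / SD_pooled = |57.1 − 52.8| / 11.5 = 4.3 / 11.5 = 0.374.
For two independent groups with equal n: n = 2·((z_{α/2} + z_β) / d)².
z_{α/2} + z_β = 1.960 + 0.842 = 2.802.
n = 2 × (2.802 / 0.374)² = 2 × 7.492² = 2 × 56.13 = 112.3.
Round up to the next whole participant.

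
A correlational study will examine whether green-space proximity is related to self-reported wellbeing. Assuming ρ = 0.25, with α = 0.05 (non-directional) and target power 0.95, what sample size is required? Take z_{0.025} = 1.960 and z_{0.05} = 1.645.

Fisher's z: C = ½·ln((1+r)/(1−r)) = ½·ln(1.6667) = 0.2554.
n = ((z_{α/2} + z_β)/C)² + 3.
(1.960 + 1.645) / 0.2554 = 3.605 / 0.2554 = 14.115.
n = 14.115² + 3 = 199.24 + 3 = 202.2.
Round up.

n = 203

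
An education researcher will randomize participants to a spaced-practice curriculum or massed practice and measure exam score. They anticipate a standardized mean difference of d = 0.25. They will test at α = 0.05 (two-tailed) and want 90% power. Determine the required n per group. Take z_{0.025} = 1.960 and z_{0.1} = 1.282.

n = 337 per group

For two independent groups with equal n: n = 2·((z_{α/2} + z_β) / d)².
z_{α/2} + z_β = 1.960 + 1.282 = 3.242.
n = 2 × (3.242 / 0.25)² = 2 × 12.968² = 2 × 168.17 = 336.3.
Round up to the next whole participant.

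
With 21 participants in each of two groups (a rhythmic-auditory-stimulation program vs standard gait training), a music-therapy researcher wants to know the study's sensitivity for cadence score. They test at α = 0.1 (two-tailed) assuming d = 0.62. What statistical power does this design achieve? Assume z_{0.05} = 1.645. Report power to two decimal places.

For two equal groups, power = Φ(d·√(n/2) − z_{α/2}).
d·√(n/2) = 0.62 × √(21/2) = 0.62 × 3.240 = 2.009.
z_β = 2.009 − 1.645 = 0.364.
Power = Φ(0.364) = 0.642.

power ≈ 0.64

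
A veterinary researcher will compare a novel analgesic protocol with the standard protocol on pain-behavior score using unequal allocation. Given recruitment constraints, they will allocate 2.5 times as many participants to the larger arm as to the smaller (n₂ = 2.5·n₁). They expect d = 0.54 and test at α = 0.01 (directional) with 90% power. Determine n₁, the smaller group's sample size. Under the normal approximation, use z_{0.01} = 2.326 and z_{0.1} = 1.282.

n₁ = 63

With allocation ratio k = n₂/n₁ = 2.5, Var(x̄₁−x̄₂) = σ²(1/n₁ + 1/(k·n₁)) = σ²·(k+1)/(k·n₁).
So n₁ = (1 + 1/k)·((z_{α} + z_β)/d)² = 1.400 × (3.608/0.54)².
n₁ = 1.400 × 44.64 = 62.5.
Round up: n₁ = 63, giving n₂ = ⌈2.5 × 63⌉ = ⌈157.5⌉ = 158.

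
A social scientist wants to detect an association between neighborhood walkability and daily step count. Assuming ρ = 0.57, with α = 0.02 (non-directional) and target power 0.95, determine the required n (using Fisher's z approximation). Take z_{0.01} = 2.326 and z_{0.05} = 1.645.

n = 41

Fisher's z: C = ½·ln((1+r)/(1−r)) = ½·ln(3.6512) = 0.6475.
n = ((z_{α/2} + z_β)/C)² + 3.
(2.326 + 1.645) / 0.6475 = 3.971 / 0.6475 = 6.133.
n = 6.133² + 3 = 37.61 + 3 = 40.6.
Round up.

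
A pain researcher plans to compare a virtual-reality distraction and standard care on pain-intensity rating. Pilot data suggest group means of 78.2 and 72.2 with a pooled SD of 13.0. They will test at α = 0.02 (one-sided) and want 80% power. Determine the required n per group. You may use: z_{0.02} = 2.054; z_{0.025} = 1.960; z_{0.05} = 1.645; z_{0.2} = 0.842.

Cohen's d = |M₁ − M₂| / SD_pooled = |78.2 − 72.2| / 13.0 = 6.0 / 13.0 = 0.462.
For two independent groups with equal n: n = 2·((z_{α} + z_β) / d)².
z_{α} + z_β = 2.054 + 0.842 = 2.896.
n = 2 × (2.896 / 0.462)² = 2 × 6.268² = 2 × 39.29 = 78.6.
Round up to the next whole participant.

n = 79 per group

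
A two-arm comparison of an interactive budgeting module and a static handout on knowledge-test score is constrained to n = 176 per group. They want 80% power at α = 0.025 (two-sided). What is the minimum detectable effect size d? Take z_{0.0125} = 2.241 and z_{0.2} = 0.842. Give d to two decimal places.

d_min ≈ 0.33

For two independent groups of n = 176 each: d_min = (z_{α/2} + z_β)·√(2/n).
z-sum = 2.241 + 0.842 = 3.083.
d_min = 3.083 × √(2/176) = 3.083 × 0.1066 = 0.329.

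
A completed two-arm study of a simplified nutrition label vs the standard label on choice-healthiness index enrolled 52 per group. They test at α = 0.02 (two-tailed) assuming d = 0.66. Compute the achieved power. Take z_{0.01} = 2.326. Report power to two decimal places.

power ≈ 0.85

For two equal groups, power = Φ(d·√(n/2) − z_{α/2}).
d·√(n/2) = 0.66 × √(52/2) = 0.66 × 5.099 = 3.365.
z_β = 3.365 − 2.326 = 1.039.
Power = Φ(1.039) = 0.851.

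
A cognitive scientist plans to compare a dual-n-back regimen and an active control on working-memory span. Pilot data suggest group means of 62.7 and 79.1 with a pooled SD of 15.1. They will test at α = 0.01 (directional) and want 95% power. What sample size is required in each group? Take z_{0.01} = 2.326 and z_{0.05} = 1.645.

n = 27 per group

Cohen's d = |M₁ − M₂| / SD_pooled = |62.7 − 79.1| / 15.1 = 16.4 / 15.1 = 1.086.
For two independent groups with equal n: n = 2·((z_{α} + z_β) / d)².
z_{α} + z_β = 2.326 + 1.645 = 3.971.
n = 2 × (3.971 / 1.086)² = 2 × 3.657² = 2 × 13.37 = 26.7.
Round up to the next whole participant.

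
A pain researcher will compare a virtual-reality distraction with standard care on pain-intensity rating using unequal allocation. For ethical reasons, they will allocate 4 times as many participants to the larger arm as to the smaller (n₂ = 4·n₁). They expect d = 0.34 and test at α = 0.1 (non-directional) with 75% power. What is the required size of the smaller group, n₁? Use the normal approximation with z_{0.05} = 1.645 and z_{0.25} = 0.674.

With allocation ratio k = n₂/n₁ = 4, Var(x̄₁−x̄₂) = σ²(1/n₁ + 1/(k·n₁)) = σ²·(k+1)/(k·n₁).
So n₁ = (1 + 1/k)·((z_{α/2} + z_β)/d)² = 1.250 × (2.319/0.34)².
n₁ = 1.250 × 46.52 = 58.2.
Round up: n₁ = 59, giving n₂ = 4 × 59 = 236.

n₁ = 59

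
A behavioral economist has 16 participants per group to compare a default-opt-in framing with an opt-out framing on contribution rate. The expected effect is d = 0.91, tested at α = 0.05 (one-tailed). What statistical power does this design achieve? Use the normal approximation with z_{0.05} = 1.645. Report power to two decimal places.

For two equal groups, power = Φ(d·√(n/2) − z_{α}).
d·√(n/2) = 0.91 × √(16/2) = 0.91 × 2.828 = 2.574.
z_β = 2.574 − 1.645 = 0.929.
Power = Φ(0.929) = 0.824.

power ≈ 0.82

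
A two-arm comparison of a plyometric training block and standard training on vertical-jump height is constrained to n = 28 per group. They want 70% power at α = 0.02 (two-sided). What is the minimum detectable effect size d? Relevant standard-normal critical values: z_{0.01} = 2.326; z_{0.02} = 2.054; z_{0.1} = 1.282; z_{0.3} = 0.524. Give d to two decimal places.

For two independent groups of n = 28 each: d_min = (z_{α/2} + z_β)·√(2/n).
z-sum = 2.326 + 0.524 = 2.850.
d_min = 2.850 × √(2/28) = 2.850 × 0.2673 = 0.762.

d_min ≈ 0.76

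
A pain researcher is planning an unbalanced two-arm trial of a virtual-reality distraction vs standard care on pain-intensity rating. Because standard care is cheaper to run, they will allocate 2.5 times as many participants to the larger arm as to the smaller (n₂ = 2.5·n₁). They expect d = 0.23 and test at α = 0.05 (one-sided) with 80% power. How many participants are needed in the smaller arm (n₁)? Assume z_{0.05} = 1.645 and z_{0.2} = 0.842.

n₁ = 164

With allocation ratio k = n₂/n₁ = 2.5, Var(x̄₁−x̄₂) = σ²(1/n₁ + 1/(k·n₁)) = σ²·(k+1)/(k·n₁).
So n₁ = (1 + 1/k)·((z_{α} + z_β)/d)² = 1.400 × (2.487/0.23)².
n₁ = 1.400 × 116.92 = 163.7.
Round up: n₁ = 164, giving n₂ = 2.5 × 164 = 410.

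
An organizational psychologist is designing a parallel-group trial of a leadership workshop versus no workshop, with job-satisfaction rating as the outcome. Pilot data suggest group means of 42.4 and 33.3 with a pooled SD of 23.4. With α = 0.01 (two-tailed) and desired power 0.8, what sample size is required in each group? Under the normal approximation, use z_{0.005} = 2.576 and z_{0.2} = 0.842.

Cohen's d = |M₁ − M₂| / SD_pooled = |42.4 − 33.3| / 23.4 = 9.1 / 23.4 = 0.389.
For two independent groups with equal n: n = 2·((z_{α/2} + z_β) / d)².
z_{α/2} + z_β = 2.576 + 0.842 = 3.418.
n = 2 × (3.418 / 0.389)² = 2 × 8.787² = 2 × 77.20 = 154.4.
Round up to the next whole participant.

n = 155 per group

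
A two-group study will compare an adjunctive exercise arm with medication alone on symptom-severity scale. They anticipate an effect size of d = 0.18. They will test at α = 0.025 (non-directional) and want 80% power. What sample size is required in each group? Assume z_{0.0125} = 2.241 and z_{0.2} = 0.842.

For two independent groups with equal n: n = 2·((z_{α/2} + z_β) / d)².
z_{α/2} + z_β = 2.241 + 0.842 = 3.083.
n = 2 × (3.083 / 0.18)² = 2 × 17.128² = 2 × 293.36 = 586.7.
Round up to the next whole participant.

n = 587 per group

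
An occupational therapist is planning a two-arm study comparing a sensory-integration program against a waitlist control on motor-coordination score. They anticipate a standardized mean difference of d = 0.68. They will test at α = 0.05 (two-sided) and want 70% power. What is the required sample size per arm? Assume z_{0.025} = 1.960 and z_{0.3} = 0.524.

n = 27 per group

For two independent groups with equal n: n = 2·((z_{α/2} + z_β) / d)².
z_{α/2} + z_β = 1.960 + 0.524 = 2.484.
n = 2 × (2.484 / 0.68)² = 2 × 3.653² = 2 × 13.34 = 26.7.
Round up to the next whole participant.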